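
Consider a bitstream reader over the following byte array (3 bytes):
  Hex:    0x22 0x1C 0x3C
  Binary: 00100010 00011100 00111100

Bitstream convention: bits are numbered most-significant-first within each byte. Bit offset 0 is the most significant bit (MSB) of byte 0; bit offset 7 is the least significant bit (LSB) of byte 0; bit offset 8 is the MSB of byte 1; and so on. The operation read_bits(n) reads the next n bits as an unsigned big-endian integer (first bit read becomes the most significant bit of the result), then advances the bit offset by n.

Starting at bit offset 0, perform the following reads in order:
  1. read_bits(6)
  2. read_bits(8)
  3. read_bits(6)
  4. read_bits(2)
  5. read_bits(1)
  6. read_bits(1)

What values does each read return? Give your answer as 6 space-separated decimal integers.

Read 1: bits[0:6] width=6 -> value=8 (bin 001000); offset now 6 = byte 0 bit 6; 18 bits remain
Read 2: bits[6:14] width=8 -> value=135 (bin 10000111); offset now 14 = byte 1 bit 6; 10 bits remain
Read 3: bits[14:20] width=6 -> value=3 (bin 000011); offset now 20 = byte 2 bit 4; 4 bits remain
Read 4: bits[20:22] width=2 -> value=3 (bin 11); offset now 22 = byte 2 bit 6; 2 bits remain
Read 5: bits[22:23] width=1 -> value=0 (bin 0); offset now 23 = byte 2 bit 7; 1 bits remain
Read 6: bits[23:24] width=1 -> value=0 (bin 0); offset now 24 = byte 3 bit 0; 0 bits remain

Answer: 8 135 3 3 0 0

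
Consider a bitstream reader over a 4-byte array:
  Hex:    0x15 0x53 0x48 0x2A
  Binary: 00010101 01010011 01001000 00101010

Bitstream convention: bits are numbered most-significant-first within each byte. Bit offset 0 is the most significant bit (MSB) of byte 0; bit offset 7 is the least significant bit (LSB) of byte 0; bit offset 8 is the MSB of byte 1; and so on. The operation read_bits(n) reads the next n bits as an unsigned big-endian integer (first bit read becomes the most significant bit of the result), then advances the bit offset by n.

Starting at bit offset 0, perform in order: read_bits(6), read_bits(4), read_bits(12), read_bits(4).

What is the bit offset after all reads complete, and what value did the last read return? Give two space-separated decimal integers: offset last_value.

Read 1: bits[0:6] width=6 -> value=5 (bin 000101); offset now 6 = byte 0 bit 6; 26 bits remain
Read 2: bits[6:10] width=4 -> value=5 (bin 0101); offset now 10 = byte 1 bit 2; 22 bits remain
Read 3: bits[10:22] width=12 -> value=1234 (bin 010011010010); offset now 22 = byte 2 bit 6; 10 bits remain
Read 4: bits[22:26] width=4 -> value=0 (bin 0000); offset now 26 = byte 3 bit 2; 6 bits remain

Answer: 26 0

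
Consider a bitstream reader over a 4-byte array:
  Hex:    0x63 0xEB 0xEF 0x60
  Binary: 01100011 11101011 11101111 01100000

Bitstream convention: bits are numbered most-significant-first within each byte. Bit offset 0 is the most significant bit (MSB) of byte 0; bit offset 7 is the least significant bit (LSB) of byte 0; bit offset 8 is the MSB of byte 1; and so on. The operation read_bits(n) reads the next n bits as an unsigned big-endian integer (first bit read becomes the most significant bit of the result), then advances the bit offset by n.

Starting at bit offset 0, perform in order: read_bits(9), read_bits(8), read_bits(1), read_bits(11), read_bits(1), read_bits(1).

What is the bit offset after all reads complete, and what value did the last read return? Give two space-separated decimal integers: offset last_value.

Read 1: bits[0:9] width=9 -> value=199 (bin 011000111); offset now 9 = byte 1 bit 1; 23 bits remain
Read 2: bits[9:17] width=8 -> value=215 (bin 11010111); offset now 17 = byte 2 bit 1; 15 bits remain
Read 3: bits[17:18] width=1 -> value=1 (bin 1); offset now 18 = byte 2 bit 2; 14 bits remain
Read 4: bits[18:29] width=11 -> value=1516 (bin 10111101100); offset now 29 = byte 3 bit 5; 3 bits remain
Read 5: bits[29:30] width=1 -> value=0 (bin 0); offset now 30 = byte 3 bit 6; 2 bits remain
Read 6: bits[30:31] width=1 -> value=0 (bin 0); offset now 31 = byte 3 bit 7; 1 bits remain

Answer: 31 0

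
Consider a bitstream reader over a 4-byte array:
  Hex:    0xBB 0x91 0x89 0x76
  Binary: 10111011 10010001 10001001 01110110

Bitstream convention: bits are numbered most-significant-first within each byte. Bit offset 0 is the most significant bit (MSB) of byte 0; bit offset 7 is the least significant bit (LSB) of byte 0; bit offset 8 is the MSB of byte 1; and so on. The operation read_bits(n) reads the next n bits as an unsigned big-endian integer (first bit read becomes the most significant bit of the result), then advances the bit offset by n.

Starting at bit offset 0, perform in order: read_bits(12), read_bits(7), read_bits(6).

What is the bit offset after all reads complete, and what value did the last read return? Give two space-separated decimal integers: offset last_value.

Read 1: bits[0:12] width=12 -> value=3001 (bin 101110111001); offset now 12 = byte 1 bit 4; 20 bits remain
Read 2: bits[12:19] width=7 -> value=12 (bin 0001100); offset now 19 = byte 2 bit 3; 13 bits remain
Read 3: bits[19:25] width=6 -> value=18 (bin 010010); offset now 25 = byte 3 bit 1; 7 bits remain

Answer: 25 18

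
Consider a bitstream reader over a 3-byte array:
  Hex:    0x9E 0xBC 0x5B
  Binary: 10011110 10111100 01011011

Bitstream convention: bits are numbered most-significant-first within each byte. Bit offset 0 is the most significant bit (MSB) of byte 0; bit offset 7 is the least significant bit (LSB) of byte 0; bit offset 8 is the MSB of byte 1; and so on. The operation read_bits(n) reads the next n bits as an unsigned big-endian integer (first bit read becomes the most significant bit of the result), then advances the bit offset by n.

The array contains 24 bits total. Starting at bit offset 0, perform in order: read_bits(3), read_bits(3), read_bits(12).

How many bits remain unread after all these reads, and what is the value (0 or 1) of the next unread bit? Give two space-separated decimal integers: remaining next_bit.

Read 1: bits[0:3] width=3 -> value=4 (bin 100); offset now 3 = byte 0 bit 3; 21 bits remain
Read 2: bits[3:6] width=3 -> value=7 (bin 111); offset now 6 = byte 0 bit 6; 18 bits remain
Read 3: bits[6:18] width=12 -> value=2801 (bin 101011110001); offset now 18 = byte 2 bit 2; 6 bits remain

Answer: 6 0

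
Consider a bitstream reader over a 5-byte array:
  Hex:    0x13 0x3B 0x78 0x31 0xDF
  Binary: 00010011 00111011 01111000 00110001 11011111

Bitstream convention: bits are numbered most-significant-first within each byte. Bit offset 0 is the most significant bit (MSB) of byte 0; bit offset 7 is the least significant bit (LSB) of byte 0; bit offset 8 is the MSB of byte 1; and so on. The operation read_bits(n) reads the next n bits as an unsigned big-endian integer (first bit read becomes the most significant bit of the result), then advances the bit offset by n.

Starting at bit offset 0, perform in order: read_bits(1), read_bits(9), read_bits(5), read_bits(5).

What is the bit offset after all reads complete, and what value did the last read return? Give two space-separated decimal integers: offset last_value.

Read 1: bits[0:1] width=1 -> value=0 (bin 0); offset now 1 = byte 0 bit 1; 39 bits remain
Read 2: bits[1:10] width=9 -> value=76 (bin 001001100); offset now 10 = byte 1 bit 2; 30 bits remain
Read 3: bits[10:15] width=5 -> value=29 (bin 11101); offset now 15 = byte 1 bit 7; 25 bits remain
Read 4: bits[15:20] width=5 -> value=23 (bin 10111); offset now 20 = byte 2 bit 4; 20 bits remain

Answer: 20 23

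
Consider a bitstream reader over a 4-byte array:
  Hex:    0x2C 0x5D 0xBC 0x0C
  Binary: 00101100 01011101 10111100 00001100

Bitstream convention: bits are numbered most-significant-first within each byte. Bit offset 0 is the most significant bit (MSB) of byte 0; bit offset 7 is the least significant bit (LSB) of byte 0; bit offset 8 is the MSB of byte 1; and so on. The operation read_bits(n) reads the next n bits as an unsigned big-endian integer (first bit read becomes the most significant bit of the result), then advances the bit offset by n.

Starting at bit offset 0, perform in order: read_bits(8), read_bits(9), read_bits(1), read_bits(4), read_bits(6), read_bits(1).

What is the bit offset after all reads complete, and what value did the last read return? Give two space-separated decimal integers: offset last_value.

Read 1: bits[0:8] width=8 -> value=44 (bin 00101100); offset now 8 = byte 1 bit 0; 24 bits remain
Read 2: bits[8:17] width=9 -> value=187 (bin 010111011); offset now 17 = byte 2 bit 1; 15 bits remain
Read 3: bits[17:18] width=1 -> value=0 (bin 0); offset now 18 = byte 2 bit 2; 14 bits remain
Read 4: bits[18:22] width=4 -> value=15 (bin 1111); offset now 22 = byte 2 bit 6; 10 bits remain
Read 5: bits[22:28] width=6 -> value=0 (bin 000000); offset now 28 = byte 3 bit 4; 4 bits remain
Read 6: bits[28:29] width=1 -> value=1 (bin 1); offset now 29 = byte 3 bit 5; 3 bits remain

Answer: 29 1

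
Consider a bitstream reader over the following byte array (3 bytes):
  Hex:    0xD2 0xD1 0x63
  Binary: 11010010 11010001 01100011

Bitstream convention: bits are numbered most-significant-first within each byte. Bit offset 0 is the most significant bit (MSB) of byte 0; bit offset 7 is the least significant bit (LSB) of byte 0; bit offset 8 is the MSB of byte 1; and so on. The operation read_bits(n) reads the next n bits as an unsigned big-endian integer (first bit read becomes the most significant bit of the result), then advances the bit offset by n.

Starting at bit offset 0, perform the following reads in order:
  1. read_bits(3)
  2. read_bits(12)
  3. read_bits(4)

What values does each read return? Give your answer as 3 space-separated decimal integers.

Read 1: bits[0:3] width=3 -> value=6 (bin 110); offset now 3 = byte 0 bit 3; 21 bits remain
Read 2: bits[3:15] width=12 -> value=2408 (bin 100101101000); offset now 15 = byte 1 bit 7; 9 bits remain
Read 3: bits[15:19] width=4 -> value=11 (bin 1011); offset now 19 = byte 2 bit 3; 5 bits remain

Answer: 6 2408 11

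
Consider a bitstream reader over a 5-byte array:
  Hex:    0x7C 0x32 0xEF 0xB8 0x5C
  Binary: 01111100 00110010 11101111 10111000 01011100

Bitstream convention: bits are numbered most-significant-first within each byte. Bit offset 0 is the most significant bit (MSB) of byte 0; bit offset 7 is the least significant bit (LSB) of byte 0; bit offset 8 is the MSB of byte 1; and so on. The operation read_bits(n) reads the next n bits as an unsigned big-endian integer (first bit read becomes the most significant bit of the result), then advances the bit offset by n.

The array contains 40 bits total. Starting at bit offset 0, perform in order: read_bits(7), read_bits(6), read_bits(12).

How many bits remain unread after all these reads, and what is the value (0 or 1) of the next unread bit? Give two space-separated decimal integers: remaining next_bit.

Answer: 15 0

Derivation:
Read 1: bits[0:7] width=7 -> value=62 (bin 0111110); offset now 7 = byte 0 bit 7; 33 bits remain
Read 2: bits[7:13] width=6 -> value=6 (bin 000110); offset now 13 = byte 1 bit 5; 27 bits remain
Read 3: bits[13:25] width=12 -> value=1503 (bin 010111011111); offset now 25 = byte 3 bit 1; 15 bits remain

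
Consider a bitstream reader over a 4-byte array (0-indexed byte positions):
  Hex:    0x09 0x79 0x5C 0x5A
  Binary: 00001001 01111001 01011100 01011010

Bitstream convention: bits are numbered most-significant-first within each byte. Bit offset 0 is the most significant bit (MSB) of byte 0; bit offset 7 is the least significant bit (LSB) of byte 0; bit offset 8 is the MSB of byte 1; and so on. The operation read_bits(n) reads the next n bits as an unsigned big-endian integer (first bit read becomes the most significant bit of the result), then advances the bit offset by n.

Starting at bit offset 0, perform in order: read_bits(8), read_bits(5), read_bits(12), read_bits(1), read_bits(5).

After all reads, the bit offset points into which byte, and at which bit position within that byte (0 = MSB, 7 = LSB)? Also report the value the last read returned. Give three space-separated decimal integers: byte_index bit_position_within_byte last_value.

Read 1: bits[0:8] width=8 -> value=9 (bin 00001001); offset now 8 = byte 1 bit 0; 24 bits remain
Read 2: bits[8:13] width=5 -> value=15 (bin 01111); offset now 13 = byte 1 bit 5; 19 bits remain
Read 3: bits[13:25] width=12 -> value=696 (bin 001010111000); offset now 25 = byte 3 bit 1; 7 bits remain
Read 4: bits[25:26] width=1 -> value=1 (bin 1); offset now 26 = byte 3 bit 2; 6 bits remain
Read 5: bits[26:31] width=5 -> value=13 (bin 01101); offset now 31 = byte 3 bit 7; 1 bits remain

Answer: 3 7 13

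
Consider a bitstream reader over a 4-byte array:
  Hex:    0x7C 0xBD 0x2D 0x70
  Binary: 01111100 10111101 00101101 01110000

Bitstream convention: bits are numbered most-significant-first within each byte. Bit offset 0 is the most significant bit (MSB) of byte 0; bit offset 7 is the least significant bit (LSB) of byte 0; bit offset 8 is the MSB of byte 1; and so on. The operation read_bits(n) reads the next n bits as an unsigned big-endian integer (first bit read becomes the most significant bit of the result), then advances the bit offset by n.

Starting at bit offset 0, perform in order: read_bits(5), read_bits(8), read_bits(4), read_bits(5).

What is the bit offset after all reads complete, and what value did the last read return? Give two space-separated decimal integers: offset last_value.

Answer: 22 11

Derivation:
Read 1: bits[0:5] width=5 -> value=15 (bin 01111); offset now 5 = byte 0 bit 5; 27 bits remain
Read 2: bits[5:13] width=8 -> value=151 (bin 10010111); offset now 13 = byte 1 bit 5; 19 bits remain
Read 3: bits[13:17] width=4 -> value=10 (bin 1010); offset now 17 = byte 2 bit 1; 15 bits remain
Read 4: bits[17:22] width=5 -> value=11 (bin 01011); offset now 22 = byte 2 bit 6; 10 bits remain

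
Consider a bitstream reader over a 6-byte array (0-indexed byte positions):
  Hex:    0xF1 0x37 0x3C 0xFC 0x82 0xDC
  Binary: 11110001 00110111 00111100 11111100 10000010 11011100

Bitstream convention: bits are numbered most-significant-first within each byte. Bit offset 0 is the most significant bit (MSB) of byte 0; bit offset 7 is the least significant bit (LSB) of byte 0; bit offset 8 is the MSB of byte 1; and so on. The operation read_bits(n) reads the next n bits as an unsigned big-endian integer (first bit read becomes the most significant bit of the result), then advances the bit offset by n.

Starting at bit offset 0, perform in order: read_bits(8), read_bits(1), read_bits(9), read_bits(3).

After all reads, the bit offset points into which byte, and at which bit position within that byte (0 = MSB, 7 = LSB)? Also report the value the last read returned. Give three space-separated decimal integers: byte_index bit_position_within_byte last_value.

Answer: 2 5 7

Derivation:
Read 1: bits[0:8] width=8 -> value=241 (bin 11110001); offset now 8 = byte 1 bit 0; 40 bits remain
Read 2: bits[8:9] width=1 -> value=0 (bin 0); offset now 9 = byte 1 bit 1; 39 bits remain
Read 3: bits[9:18] width=9 -> value=220 (bin 011011100); offset now 18 = byte 2 bit 2; 30 bits remain
Read 4: bits[18:21] width=3 -> value=7 (bin 111); offset now 21 = byte 2 bit 5; 27 bits remain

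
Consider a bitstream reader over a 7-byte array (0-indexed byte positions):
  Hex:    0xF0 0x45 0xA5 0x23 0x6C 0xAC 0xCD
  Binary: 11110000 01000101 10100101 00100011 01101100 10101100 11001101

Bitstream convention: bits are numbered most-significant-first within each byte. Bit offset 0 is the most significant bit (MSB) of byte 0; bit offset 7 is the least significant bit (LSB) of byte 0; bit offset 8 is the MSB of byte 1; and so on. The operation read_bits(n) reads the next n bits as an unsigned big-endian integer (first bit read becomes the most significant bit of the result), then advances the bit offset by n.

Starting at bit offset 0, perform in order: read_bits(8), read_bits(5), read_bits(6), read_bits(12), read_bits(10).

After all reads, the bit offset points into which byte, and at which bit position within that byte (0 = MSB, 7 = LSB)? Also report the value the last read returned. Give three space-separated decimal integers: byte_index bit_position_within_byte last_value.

Answer: 5 1 729

Derivation:
Read 1: bits[0:8] width=8 -> value=240 (bin 11110000); offset now 8 = byte 1 bit 0; 48 bits remain
Read 2: bits[8:13] width=5 -> value=8 (bin 01000); offset now 13 = byte 1 bit 5; 43 bits remain
Read 3: bits[13:19] width=6 -> value=45 (bin 101101); offset now 19 = byte 2 bit 3; 37 bits remain
Read 4: bits[19:31] width=12 -> value=657 (bin 001010010001); offset now 31 = byte 3 bit 7; 25 bits remain
Read 5: bits[31:41] width=10 -> value=729 (bin 1011011001); offset now 41 = byte 5 bit 1; 15 bits remain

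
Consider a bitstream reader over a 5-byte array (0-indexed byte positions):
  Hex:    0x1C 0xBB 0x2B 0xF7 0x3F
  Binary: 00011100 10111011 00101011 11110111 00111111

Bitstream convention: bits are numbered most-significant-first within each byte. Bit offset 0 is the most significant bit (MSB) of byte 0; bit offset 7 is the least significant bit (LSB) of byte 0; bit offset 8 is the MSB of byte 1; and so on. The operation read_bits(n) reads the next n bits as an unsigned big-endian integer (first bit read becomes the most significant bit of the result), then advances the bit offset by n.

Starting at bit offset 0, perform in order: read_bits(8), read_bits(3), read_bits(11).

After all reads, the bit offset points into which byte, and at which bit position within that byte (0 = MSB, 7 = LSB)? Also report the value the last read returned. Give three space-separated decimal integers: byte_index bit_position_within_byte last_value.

Read 1: bits[0:8] width=8 -> value=28 (bin 00011100); offset now 8 = byte 1 bit 0; 32 bits remain
Read 2: bits[8:11] width=3 -> value=5 (bin 101); offset now 11 = byte 1 bit 3; 29 bits remain
Read 3: bits[11:22] width=11 -> value=1738 (bin 11011001010); offset now 22 = byte 2 bit 6; 18 bits remain

Answer: 2 6 1738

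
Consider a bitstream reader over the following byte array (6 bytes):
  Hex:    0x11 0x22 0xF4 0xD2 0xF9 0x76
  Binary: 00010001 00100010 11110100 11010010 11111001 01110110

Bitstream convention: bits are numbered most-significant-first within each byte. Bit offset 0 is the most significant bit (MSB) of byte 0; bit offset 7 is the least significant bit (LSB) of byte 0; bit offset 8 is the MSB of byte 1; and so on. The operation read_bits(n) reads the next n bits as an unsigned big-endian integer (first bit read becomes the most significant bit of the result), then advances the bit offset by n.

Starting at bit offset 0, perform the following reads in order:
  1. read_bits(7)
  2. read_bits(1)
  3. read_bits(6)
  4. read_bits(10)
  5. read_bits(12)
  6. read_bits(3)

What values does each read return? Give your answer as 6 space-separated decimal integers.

Read 1: bits[0:7] width=7 -> value=8 (bin 0001000); offset now 7 = byte 0 bit 7; 41 bits remain
Read 2: bits[7:8] width=1 -> value=1 (bin 1); offset now 8 = byte 1 bit 0; 40 bits remain
Read 3: bits[8:14] width=6 -> value=8 (bin 001000); offset now 14 = byte 1 bit 6; 34 bits remain
Read 4: bits[14:24] width=10 -> value=756 (bin 1011110100); offset now 24 = byte 3 bit 0; 24 bits remain
Read 5: bits[24:36] width=12 -> value=3375 (bin 110100101111); offset now 36 = byte 4 bit 4; 12 bits remain
Read 6: bits[36:39] width=3 -> value=4 (bin 100); offset now 39 = byte 4 bit 7; 9 bits remain

Answer: 8 1 8 756 3375 4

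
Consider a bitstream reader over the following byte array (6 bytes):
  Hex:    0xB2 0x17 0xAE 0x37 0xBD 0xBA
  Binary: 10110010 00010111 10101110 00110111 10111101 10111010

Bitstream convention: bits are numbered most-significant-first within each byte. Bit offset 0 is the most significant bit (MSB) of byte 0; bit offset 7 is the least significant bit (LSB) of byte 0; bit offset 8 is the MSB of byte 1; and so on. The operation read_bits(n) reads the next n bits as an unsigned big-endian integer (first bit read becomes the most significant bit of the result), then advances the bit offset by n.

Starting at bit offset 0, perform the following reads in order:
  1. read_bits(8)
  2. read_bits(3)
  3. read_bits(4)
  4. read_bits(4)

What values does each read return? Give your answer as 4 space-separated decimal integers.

Answer: 178 0 11 13

Derivation:
Read 1: bits[0:8] width=8 -> value=178 (bin 10110010); offset now 8 = byte 1 bit 0; 40 bits remain
Read 2: bits[8:11] width=3 -> value=0 (bin 000); offset now 11 = byte 1 bit 3; 37 bits remain
Read 3: bits[11:15] width=4 -> value=11 (bin 1011); offset now 15 = byte 1 bit 7; 33 bits remain
Read 4: bits[15:19] width=4 -> value=13 (bin 1101); offset now 19 = byte 2 bit 3; 29 bits remain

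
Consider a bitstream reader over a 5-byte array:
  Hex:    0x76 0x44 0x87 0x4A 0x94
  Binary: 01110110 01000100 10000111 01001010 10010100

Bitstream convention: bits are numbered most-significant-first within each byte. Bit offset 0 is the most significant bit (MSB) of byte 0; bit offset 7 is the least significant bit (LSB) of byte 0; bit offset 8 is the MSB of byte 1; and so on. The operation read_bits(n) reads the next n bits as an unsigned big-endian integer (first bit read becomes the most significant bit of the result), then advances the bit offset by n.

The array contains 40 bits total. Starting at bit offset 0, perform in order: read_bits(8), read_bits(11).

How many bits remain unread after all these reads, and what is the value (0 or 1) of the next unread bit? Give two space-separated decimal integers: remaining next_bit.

Read 1: bits[0:8] width=8 -> value=118 (bin 01110110); offset now 8 = byte 1 bit 0; 32 bits remain
Read 2: bits[8:19] width=11 -> value=548 (bin 01000100100); offset now 19 = byte 2 bit 3; 21 bits remain

Answer: 21 0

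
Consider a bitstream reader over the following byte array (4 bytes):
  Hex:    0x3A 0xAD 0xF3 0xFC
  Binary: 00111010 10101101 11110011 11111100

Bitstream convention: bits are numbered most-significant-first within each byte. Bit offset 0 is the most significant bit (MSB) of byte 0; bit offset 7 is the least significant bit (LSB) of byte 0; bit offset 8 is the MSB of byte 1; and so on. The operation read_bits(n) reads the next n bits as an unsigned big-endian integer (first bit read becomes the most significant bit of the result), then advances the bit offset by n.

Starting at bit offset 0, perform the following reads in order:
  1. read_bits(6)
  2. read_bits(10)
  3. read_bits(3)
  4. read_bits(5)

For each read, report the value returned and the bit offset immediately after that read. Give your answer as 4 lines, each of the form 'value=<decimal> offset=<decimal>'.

Read 1: bits[0:6] width=6 -> value=14 (bin 001110); offset now 6 = byte 0 bit 6; 26 bits remain
Read 2: bits[6:16] width=10 -> value=685 (bin 1010101101); offset now 16 = byte 2 bit 0; 16 bits remain
Read 3: bits[16:19] width=3 -> value=7 (bin 111); offset now 19 = byte 2 bit 3; 13 bits remain
Read 4: bits[19:24] width=5 -> value=19 (bin 10011); offset now 24 = byte 3 bit 0; 8 bits remain

Answer: value=14 offset=6
value=685 offset=16
value=7 offset=19
value=19 offset=24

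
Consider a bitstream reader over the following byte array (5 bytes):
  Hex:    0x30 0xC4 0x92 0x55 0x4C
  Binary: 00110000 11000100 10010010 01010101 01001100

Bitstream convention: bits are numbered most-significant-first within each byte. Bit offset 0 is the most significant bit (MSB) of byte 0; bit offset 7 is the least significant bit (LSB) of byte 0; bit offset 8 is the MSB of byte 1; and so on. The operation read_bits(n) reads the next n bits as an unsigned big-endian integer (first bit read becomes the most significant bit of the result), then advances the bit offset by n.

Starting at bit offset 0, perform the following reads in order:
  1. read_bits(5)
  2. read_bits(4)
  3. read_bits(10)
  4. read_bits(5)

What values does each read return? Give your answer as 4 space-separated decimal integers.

Answer: 6 1 548 18

Derivation:
Read 1: bits[0:5] width=5 -> value=6 (bin 00110); offset now 5 = byte 0 bit 5; 35 bits remain
Read 2: bits[5:9] width=4 -> value=1 (bin 0001); offset now 9 = byte 1 bit 1; 31 bits remain
Read 3: bits[9:19] width=10 -> value=548 (bin 1000100100); offset now 19 = byte 2 bit 3; 21 bits remain
Read 4: bits[19:24] width=5 -> value=18 (bin 10010); offset now 24 = byte 3 bit 0; 16 bits remain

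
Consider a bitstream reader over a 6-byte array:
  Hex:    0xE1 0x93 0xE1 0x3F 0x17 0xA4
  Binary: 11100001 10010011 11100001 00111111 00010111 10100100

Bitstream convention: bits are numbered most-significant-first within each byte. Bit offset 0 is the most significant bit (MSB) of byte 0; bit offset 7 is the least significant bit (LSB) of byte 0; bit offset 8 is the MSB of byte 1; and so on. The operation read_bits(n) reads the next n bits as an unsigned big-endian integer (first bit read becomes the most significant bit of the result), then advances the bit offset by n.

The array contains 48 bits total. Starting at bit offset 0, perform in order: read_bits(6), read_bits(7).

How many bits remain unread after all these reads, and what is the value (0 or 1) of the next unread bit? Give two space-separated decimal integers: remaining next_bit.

Answer: 35 0

Derivation:
Read 1: bits[0:6] width=6 -> value=56 (bin 111000); offset now 6 = byte 0 bit 6; 42 bits remain
Read 2: bits[6:13] width=7 -> value=50 (bin 0110010); offset now 13 = byte 1 bit 5; 35 bits remain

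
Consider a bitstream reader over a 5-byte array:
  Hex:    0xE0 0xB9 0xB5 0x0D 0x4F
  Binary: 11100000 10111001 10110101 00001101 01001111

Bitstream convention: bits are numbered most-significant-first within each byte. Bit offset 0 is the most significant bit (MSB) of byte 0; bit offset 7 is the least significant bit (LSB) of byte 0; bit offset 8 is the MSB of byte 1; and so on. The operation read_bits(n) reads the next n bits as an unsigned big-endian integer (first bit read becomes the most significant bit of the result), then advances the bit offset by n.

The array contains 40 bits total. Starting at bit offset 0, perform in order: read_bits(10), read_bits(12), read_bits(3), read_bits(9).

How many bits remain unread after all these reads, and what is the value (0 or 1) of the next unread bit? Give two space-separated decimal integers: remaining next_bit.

Answer: 6 0

Derivation:
Read 1: bits[0:10] width=10 -> value=898 (bin 1110000010); offset now 10 = byte 1 bit 2; 30 bits remain
Read 2: bits[10:22] width=12 -> value=3693 (bin 111001101101); offset now 22 = byte 2 bit 6; 18 bits remain
Read 3: bits[22:25] width=3 -> value=2 (bin 010); offset now 25 = byte 3 bit 1; 15 bits remain
Read 4: bits[25:34] width=9 -> value=53 (bin 000110101); offset now 34 = byte 4 bit 2; 6 bits remain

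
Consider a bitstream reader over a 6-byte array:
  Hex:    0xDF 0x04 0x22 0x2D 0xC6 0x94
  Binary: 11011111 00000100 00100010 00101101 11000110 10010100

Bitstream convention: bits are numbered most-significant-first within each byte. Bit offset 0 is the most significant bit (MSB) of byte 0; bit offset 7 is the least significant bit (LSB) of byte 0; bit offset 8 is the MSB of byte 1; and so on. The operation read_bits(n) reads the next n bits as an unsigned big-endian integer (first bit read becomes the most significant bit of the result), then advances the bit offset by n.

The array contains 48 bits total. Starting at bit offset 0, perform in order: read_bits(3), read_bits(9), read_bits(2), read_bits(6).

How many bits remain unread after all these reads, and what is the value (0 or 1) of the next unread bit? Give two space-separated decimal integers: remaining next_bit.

Answer: 28 0

Derivation:
Read 1: bits[0:3] width=3 -> value=6 (bin 110); offset now 3 = byte 0 bit 3; 45 bits remain
Read 2: bits[3:12] width=9 -> value=496 (bin 111110000); offset now 12 = byte 1 bit 4; 36 bits remain
Read 3: bits[12:14] width=2 -> value=1 (bin 01); offset now 14 = byte 1 bit 6; 34 bits remain
Read 4: bits[14:20] width=6 -> value=2 (bin 000010); offset now 20 = byte 2 bit 4; 28 bits remain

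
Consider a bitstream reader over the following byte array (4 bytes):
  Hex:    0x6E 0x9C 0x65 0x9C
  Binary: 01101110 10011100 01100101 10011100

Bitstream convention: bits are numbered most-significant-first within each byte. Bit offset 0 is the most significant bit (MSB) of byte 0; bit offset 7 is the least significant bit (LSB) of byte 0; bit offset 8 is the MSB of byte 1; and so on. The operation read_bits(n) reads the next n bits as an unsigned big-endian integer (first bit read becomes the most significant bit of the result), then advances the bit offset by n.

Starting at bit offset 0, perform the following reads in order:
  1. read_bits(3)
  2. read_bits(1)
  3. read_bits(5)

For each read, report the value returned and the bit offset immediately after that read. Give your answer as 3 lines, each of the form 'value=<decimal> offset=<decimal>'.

Read 1: bits[0:3] width=3 -> value=3 (bin 011); offset now 3 = byte 0 bit 3; 29 bits remain
Read 2: bits[3:4] width=1 -> value=0 (bin 0); offset now 4 = byte 0 bit 4; 28 bits remain
Read 3: bits[4:9] width=5 -> value=29 (bin 11101); offset now 9 = byte 1 bit 1; 23 bits remain

Answer: value=3 offset=3
value=0 offset=4
value=29 offset=9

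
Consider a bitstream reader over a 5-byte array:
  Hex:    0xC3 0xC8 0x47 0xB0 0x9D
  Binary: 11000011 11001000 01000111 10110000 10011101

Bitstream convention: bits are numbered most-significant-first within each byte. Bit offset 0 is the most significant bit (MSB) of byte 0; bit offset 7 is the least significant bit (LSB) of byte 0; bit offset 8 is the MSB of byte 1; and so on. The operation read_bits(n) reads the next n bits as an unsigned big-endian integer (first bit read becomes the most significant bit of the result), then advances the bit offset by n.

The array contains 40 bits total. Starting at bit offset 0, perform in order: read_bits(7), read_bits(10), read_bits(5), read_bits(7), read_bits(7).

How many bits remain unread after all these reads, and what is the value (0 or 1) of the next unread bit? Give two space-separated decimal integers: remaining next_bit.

Answer: 4 1

Derivation:
Read 1: bits[0:7] width=7 -> value=97 (bin 1100001); offset now 7 = byte 0 bit 7; 33 bits remain
Read 2: bits[7:17] width=10 -> value=912 (bin 1110010000); offset now 17 = byte 2 bit 1; 23 bits remain
Read 3: bits[17:22] width=5 -> value=17 (bin 10001); offset now 22 = byte 2 bit 6; 18 bits remain
Read 4: bits[22:29] width=7 -> value=118 (bin 1110110); offset now 29 = byte 3 bit 5; 11 bits remain
Read 5: bits[29:36] width=7 -> value=9 (bin 0001001); offset now 36 = byte 4 bit 4; 4 bits remain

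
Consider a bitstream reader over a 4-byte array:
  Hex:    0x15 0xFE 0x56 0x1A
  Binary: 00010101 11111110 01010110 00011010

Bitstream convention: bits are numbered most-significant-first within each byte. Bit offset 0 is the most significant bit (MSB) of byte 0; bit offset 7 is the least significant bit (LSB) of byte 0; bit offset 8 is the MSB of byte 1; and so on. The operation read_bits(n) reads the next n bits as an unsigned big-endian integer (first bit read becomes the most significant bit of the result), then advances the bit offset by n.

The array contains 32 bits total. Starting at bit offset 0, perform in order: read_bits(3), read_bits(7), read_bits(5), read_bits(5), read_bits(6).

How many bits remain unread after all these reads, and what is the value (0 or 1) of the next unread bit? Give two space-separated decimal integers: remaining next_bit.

Read 1: bits[0:3] width=3 -> value=0 (bin 000); offset now 3 = byte 0 bit 3; 29 bits remain
Read 2: bits[3:10] width=7 -> value=87 (bin 1010111); offset now 10 = byte 1 bit 2; 22 bits remain
Read 3: bits[10:15] width=5 -> value=31 (bin 11111); offset now 15 = byte 1 bit 7; 17 bits remain
Read 4: bits[15:20] width=5 -> value=5 (bin 00101); offset now 20 = byte 2 bit 4; 12 bits remain
Read 5: bits[20:26] width=6 -> value=24 (bin 011000); offset now 26 = byte 3 bit 2; 6 bits remain

Answer: 6 0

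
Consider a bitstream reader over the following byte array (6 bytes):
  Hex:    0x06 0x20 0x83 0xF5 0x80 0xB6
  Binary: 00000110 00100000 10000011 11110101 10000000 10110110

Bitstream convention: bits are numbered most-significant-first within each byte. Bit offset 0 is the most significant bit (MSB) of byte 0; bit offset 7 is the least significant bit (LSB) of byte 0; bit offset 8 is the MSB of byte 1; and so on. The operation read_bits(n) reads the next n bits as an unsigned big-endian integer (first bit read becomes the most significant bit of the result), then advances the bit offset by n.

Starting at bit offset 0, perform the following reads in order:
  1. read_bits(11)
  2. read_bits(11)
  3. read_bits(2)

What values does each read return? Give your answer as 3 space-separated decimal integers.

Read 1: bits[0:11] width=11 -> value=49 (bin 00000110001); offset now 11 = byte 1 bit 3; 37 bits remain
Read 2: bits[11:22] width=11 -> value=32 (bin 00000100000); offset now 22 = byte 2 bit 6; 26 bits remain
Read 3: bits[22:24] width=2 -> value=3 (bin 11); offset now 24 = byte 3 bit 0; 24 bits remain

Answer: 49 32 3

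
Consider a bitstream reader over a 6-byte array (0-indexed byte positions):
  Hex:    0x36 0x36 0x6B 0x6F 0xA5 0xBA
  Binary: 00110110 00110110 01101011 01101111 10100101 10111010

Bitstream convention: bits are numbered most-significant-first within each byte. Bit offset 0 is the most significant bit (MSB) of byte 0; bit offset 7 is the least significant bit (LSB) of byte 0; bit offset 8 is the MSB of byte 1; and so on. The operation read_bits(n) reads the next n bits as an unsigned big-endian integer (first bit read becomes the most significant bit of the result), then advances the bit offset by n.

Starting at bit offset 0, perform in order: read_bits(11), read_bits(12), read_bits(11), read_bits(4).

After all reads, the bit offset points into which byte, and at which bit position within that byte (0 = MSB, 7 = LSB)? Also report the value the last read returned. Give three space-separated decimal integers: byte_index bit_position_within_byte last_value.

Answer: 4 6 9

Derivation:
Read 1: bits[0:11] width=11 -> value=433 (bin 00110110001); offset now 11 = byte 1 bit 3; 37 bits remain
Read 2: bits[11:23] width=12 -> value=2869 (bin 101100110101); offset now 23 = byte 2 bit 7; 25 bits remain
Read 3: bits[23:34] width=11 -> value=1470 (bin 10110111110); offset now 34 = byte 4 bit 2; 14 bits remain
Read 4: bits[34:38] width=4 -> value=9 (bin 1001); offset now 38 = byte 4 bit 6; 10 bits remain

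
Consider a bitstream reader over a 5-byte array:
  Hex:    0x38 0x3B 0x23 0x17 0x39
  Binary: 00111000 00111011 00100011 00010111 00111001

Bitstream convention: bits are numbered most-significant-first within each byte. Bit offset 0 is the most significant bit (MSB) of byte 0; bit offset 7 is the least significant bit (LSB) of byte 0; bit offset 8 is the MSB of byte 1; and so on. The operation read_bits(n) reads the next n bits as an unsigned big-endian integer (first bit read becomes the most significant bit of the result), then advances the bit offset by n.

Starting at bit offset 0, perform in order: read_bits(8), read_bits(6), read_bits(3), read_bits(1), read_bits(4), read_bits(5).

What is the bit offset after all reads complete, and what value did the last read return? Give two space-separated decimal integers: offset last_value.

Answer: 27 24

Derivation:
Read 1: bits[0:8] width=8 -> value=56 (bin 00111000); offset now 8 = byte 1 bit 0; 32 bits remain
Read 2: bits[8:14] width=6 -> value=14 (bin 001110); offset now 14 = byte 1 bit 6; 26 bits remain
Read 3: bits[14:17] width=3 -> value=6 (bin 110); offset now 17 = byte 2 bit 1; 23 bits remain
Read 4: bits[17:18] width=1 -> value=0 (bin 0); offset now 18 = byte 2 bit 2; 22 bits remain
Read 5: bits[18:22] width=4 -> value=8 (bin 1000); offset now 22 = byte 2 bit 6; 18 bits remain
Read 6: bits[22:27] width=5 -> value=24 (bin 11000); offset now 27 = byte 3 bit 3; 13 bits remain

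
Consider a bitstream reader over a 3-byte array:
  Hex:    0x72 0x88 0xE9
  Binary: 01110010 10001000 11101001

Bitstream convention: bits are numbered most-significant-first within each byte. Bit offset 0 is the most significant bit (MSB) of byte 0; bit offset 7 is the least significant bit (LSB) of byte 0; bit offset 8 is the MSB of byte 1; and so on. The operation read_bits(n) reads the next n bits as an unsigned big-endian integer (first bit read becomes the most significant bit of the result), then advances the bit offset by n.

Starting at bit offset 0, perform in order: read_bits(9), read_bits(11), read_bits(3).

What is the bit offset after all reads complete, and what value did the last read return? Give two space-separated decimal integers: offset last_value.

Answer: 23 4

Derivation:
Read 1: bits[0:9] width=9 -> value=229 (bin 011100101); offset now 9 = byte 1 bit 1; 15 bits remain
Read 2: bits[9:20] width=11 -> value=142 (bin 00010001110); offset now 20 = byte 2 bit 4; 4 bits remain
Read 3: bits[20:23] width=3 -> value=4 (bin 100); offset now 23 = byte 2 bit 7; 1 bits remain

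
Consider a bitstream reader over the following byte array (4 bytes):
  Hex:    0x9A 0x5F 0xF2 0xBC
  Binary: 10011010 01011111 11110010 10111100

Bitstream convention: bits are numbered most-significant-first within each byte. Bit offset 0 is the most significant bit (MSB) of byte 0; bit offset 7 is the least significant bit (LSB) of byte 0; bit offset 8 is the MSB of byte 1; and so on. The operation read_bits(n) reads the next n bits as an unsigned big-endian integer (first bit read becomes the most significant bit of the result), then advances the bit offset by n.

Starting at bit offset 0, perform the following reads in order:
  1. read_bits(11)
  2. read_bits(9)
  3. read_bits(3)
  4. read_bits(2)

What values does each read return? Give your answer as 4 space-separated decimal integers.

Answer: 1234 511 1 1

Derivation:
Read 1: bits[0:11] width=11 -> value=1234 (bin 10011010010); offset now 11 = byte 1 bit 3; 21 bits remain
Read 2: bits[11:20] width=9 -> value=511 (bin 111111111); offset now 20 = byte 2 bit 4; 12 bits remain
Read 3: bits[20:23] width=3 -> value=1 (bin 001); offset now 23 = byte 2 bit 7; 9 bits remain
Read 4: bits[23:25] width=2 -> value=1 (bin 01); offset now 25 = byte 3 bit 1; 7 bits remain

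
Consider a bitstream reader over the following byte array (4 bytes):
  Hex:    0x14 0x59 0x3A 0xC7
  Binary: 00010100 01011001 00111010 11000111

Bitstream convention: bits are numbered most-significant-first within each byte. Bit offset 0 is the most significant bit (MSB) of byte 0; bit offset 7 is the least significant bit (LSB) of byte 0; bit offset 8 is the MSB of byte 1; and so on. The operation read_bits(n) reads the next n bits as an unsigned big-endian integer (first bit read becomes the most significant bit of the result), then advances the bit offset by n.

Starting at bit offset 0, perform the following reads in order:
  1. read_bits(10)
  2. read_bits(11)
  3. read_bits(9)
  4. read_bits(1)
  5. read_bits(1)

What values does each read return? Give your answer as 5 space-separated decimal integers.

Answer: 81 807 177 1 1

Derivation:
Read 1: bits[0:10] width=10 -> value=81 (bin 0001010001); offset now 10 = byte 1 bit 2; 22 bits remain
Read 2: bits[10:21] width=11 -> value=807 (bin 01100100111); offset now 21 = byte 2 bit 5; 11 bits remain
Read 3: bits[21:30] width=9 -> value=177 (bin 010110001); offset now 30 = byte 3 bit 6; 2 bits remain
Read 4: bits[30:31] width=1 -> value=1 (bin 1); offset now 31 = byte 3 bit 7; 1 bits remain
Read 5: bits[31:32] width=1 -> value=1 (bin 1); offset now 32 = byte 4 bit 0; 0 bits remain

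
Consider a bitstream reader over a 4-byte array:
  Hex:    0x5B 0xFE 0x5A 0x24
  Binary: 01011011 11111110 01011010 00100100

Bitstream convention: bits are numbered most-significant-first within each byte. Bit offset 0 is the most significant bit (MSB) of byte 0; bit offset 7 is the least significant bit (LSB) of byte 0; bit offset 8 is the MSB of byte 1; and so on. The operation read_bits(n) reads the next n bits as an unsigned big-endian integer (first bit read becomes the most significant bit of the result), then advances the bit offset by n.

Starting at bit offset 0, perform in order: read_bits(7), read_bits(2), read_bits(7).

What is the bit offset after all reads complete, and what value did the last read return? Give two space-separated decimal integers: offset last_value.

Read 1: bits[0:7] width=7 -> value=45 (bin 0101101); offset now 7 = byte 0 bit 7; 25 bits remain
Read 2: bits[7:9] width=2 -> value=3 (bin 11); offset now 9 = byte 1 bit 1; 23 bits remain
Read 3: bits[9:16] width=7 -> value=126 (bin 1111110); offset now 16 = byte 2 bit 0; 16 bits remain

Answer: 16 126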